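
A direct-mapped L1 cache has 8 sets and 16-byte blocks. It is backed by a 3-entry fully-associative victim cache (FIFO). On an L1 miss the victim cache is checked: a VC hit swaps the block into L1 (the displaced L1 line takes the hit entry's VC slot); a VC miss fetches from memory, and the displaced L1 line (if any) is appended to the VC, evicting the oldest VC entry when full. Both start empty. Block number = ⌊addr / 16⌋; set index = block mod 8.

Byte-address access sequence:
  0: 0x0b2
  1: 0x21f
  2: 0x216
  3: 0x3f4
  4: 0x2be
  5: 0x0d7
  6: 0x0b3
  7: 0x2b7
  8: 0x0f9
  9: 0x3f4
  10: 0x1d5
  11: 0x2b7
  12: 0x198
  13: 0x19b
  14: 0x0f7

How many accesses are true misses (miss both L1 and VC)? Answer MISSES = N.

MISSES = 8

0: 0xb2 (blk 11, set 3) → MISS  vc=[]
1: 0x21f (blk 33, set 1) → MISS  vc=[]
2: 0x216 (blk 33, set 1) → L1-HIT  vc=[]
3: 0x3f4 (blk 63, set 7) → MISS  vc=[]
4: 0x2be (blk 43, set 3) → MISS  vc=[11]
5: 0xd7 (blk 13, set 5) → MISS  vc=[11]
6: 0xb3 (blk 11, set 3) → VC-HIT  vc=[43]
7: 0x2b7 (blk 43, set 3) → VC-HIT  vc=[11]
8: 0xf9 (blk 15, set 7) → MISS  vc=[11, 63]
9: 0x3f4 (blk 63, set 7) → VC-HIT  vc=[11, 15]
10: 0x1d5 (blk 29, set 5) → MISS  vc=[11, 15, 13]
11: 0x2b7 (blk 43, set 3) → L1-HIT  vc=[11, 15, 13]
12: 0x198 (blk 25, set 1) → MISS  vc=[15, 13, 33]
13: 0x19b (blk 25, set 1) → L1-HIT  vc=[15, 13, 33]
14: 0xf7 (blk 15, set 7) → VC-HIT  vc=[63, 13, 33]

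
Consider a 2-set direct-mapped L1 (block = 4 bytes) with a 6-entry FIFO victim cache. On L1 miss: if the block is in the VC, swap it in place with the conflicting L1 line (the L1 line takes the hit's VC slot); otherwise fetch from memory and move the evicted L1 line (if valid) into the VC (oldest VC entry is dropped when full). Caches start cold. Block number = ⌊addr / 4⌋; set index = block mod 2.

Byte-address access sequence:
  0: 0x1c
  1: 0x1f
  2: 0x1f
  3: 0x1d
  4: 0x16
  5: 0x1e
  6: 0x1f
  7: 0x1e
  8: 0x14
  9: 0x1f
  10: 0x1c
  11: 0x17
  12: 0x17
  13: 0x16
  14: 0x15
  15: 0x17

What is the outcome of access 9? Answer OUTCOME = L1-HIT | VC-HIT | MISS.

0: 0x1c (blk 7, set 1) → MISS  vc=[]
1: 0x1f (blk 7, set 1) → L1-HIT  vc=[]
2: 0x1f (blk 7, set 1) → L1-HIT  vc=[]
3: 0x1d (blk 7, set 1) → L1-HIT  vc=[]
4: 0x16 (blk 5, set 1) → MISS  vc=[7]
5: 0x1e (blk 7, set 1) → VC-HIT  vc=[5]
6: 0x1f (blk 7, set 1) → L1-HIT  vc=[5]
7: 0x1e (blk 7, set 1) → L1-HIT  vc=[5]
8: 0x14 (blk 5, set 1) → VC-HIT  vc=[7]
9: 0x1f (blk 7, set 1) → VC-HIT  vc=[5]
10: 0x1c (blk 7, set 1) → L1-HIT  vc=[5]
11: 0x17 (blk 5, set 1) → VC-HIT  vc=[7]
12: 0x17 (blk 5, set 1) → L1-HIT  vc=[7]
13: 0x16 (blk 5, set 1) → L1-HIT  vc=[7]
14: 0x15 (blk 5, set 1) → L1-HIT  vc=[7]
15: 0x17 (blk 5, set 1) → L1-HIT  vc=[7]

OUTCOME = VC-HIT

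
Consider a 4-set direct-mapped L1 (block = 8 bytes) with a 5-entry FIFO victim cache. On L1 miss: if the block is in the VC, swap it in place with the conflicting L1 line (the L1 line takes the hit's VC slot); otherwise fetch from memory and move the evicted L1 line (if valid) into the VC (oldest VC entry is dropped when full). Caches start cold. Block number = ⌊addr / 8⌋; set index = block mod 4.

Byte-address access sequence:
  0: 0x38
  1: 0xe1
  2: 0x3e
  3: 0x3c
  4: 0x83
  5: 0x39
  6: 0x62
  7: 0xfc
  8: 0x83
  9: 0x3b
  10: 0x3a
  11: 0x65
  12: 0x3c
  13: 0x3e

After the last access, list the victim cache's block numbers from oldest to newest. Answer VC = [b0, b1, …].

  [0] addr=0x38 blk=7 s=3: MISS | VC []
  [1] addr=0xe1 blk=28 s=0: MISS | VC []
  [2] addr=0x3e blk=7 s=3: L1-HIT | VC []
  [3] addr=0x3c blk=7 s=3: L1-HIT | VC []
  [4] addr=0x83 blk=16 s=0: MISS | VC [28]
  [5] addr=0x39 blk=7 s=3: L1-HIT | VC [28]
  [6] addr=0x62 blk=12 s=0: MISS | VC [28, 16]
  [7] addr=0xfc blk=31 s=3: MISS | VC [28, 16, 7]
  [8] addr=0x83 blk=16 s=0: VC-HIT | VC [28, 12, 7]
  [9] addr=0x3b blk=7 s=3: VC-HIT | VC [28, 12, 31]
  [10] addr=0x3a blk=7 s=3: L1-HIT | VC [28, 12, 31]
  [11] addr=0x65 blk=12 s=0: VC-HIT | VC [28, 16, 31]
  [12] addr=0x3c blk=7 s=3: L1-HIT | VC [28, 16, 31]
  [13] addr=0x3e blk=7 s=3: L1-HIT | VC [28, 16, 31]

VC = [28, 16, 31]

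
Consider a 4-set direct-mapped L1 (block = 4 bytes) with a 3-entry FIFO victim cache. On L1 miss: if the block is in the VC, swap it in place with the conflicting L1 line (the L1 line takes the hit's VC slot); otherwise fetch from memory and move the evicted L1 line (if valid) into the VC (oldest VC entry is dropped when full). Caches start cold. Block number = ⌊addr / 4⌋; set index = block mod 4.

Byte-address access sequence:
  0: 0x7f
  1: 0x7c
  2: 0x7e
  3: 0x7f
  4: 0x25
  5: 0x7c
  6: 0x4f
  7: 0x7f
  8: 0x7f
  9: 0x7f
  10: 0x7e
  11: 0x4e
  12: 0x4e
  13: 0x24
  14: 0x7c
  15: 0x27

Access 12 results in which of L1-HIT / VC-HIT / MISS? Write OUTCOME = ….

0: 0x7f (blk 31, set 3) → MISS  vc=[]
1: 0x7c (blk 31, set 3) → L1-HIT  vc=[]
2: 0x7e (blk 31, set 3) → L1-HIT  vc=[]
3: 0x7f (blk 31, set 3) → L1-HIT  vc=[]
4: 0x25 (blk 9, set 1) → MISS  vc=[]
5: 0x7c (blk 31, set 3) → L1-HIT  vc=[]
6: 0x4f (blk 19, set 3) → MISS  vc=[31]
7: 0x7f (blk 31, set 3) → VC-HIT  vc=[19]
8: 0x7f (blk 31, set 3) → L1-HIT  vc=[19]
9: 0x7f (blk 31, set 3) → L1-HIT  vc=[19]
10: 0x7e (blk 31, set 3) → L1-HIT  vc=[19]
11: 0x4e (blk 19, set 3) → VC-HIT  vc=[31]
12: 0x4e (blk 19, set 3) → L1-HIT  vc=[31]
13: 0x24 (blk 9, set 1) → L1-HIT  vc=[31]
14: 0x7c (blk 31, set 3) → VC-HIT  vc=[19]
15: 0x27 (blk 9, set 1) → L1-HIT  vc=[19]

OUTCOME = L1-HIT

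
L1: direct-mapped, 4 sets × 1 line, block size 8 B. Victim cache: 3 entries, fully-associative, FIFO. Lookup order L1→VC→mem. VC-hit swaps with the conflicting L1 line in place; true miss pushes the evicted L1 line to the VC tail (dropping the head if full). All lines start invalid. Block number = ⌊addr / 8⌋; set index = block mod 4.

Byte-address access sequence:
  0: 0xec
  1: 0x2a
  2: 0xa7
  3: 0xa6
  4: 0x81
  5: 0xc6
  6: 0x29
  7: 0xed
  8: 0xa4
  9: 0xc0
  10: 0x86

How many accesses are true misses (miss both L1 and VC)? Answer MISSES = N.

MISSES = 5

  [0] addr=0xec blk=29 s=1: MISS | VC []
  [1] addr=0x2a blk=5 s=1: MISS | VC [29]
  [2] addr=0xa7 blk=20 s=0: MISS | VC [29]
  [3] addr=0xa6 blk=20 s=0: L1-HIT | VC [29]
  [4] addr=0x81 blk=16 s=0: MISS | VC [29, 20]
  [5] addr=0xc6 blk=24 s=0: MISS | VC [29, 20, 16]
  [6] addr=0x29 blk=5 s=1: L1-HIT | VC [29, 20, 16]
  [7] addr=0xed blk=29 s=1: VC-HIT | VC [5, 20, 16]
  [8] addr=0xa4 blk=20 s=0: VC-HIT | VC [5, 24, 16]
  [9] addr=0xc0 blk=24 s=0: VC-HIT | VC [5, 20, 16]
  [10] addr=0x86 blk=16 s=0: VC-HIT | VC [5, 20, 24]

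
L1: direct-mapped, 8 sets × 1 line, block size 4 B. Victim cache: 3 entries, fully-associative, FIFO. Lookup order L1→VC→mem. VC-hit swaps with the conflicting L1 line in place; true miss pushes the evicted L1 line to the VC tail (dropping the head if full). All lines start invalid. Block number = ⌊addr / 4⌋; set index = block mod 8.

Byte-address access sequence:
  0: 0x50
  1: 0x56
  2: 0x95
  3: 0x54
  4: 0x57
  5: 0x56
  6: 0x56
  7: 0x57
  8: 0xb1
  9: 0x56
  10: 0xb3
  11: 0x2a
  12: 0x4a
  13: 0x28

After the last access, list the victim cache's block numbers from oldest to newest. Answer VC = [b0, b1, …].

  [0] addr=0x50 blk=20 s=4: MISS | VC []
  [1] addr=0x56 blk=21 s=5: MISS | VC []
  [2] addr=0x95 blk=37 s=5: MISS | VC [21]
  [3] addr=0x54 blk=21 s=5: VC-HIT | VC [37]
  [4] addr=0x57 blk=21 s=5: L1-HIT | VC [37]
  [5] addr=0x56 blk=21 s=5: L1-HIT | VC [37]
  [6] addr=0x56 blk=21 s=5: L1-HIT | VC [37]
  [7] addr=0x57 blk=21 s=5: L1-HIT | VC [37]
  [8] addr=0xb1 blk=44 s=4: MISS | VC [37, 20]
  [9] addr=0x56 blk=21 s=5: L1-HIT | VC [37, 20]
  [10] addr=0xb3 blk=44 s=4: L1-HIT | VC [37, 20]
  [11] addr=0x2a blk=10 s=2: MISS | VC [37, 20]
  [12] addr=0x4a blk=18 s=2: MISS | VC [37, 20, 10]
  [13] addr=0x28 blk=10 s=2: VC-HIT | VC [37, 20, 18]

VC = [37, 20, 18]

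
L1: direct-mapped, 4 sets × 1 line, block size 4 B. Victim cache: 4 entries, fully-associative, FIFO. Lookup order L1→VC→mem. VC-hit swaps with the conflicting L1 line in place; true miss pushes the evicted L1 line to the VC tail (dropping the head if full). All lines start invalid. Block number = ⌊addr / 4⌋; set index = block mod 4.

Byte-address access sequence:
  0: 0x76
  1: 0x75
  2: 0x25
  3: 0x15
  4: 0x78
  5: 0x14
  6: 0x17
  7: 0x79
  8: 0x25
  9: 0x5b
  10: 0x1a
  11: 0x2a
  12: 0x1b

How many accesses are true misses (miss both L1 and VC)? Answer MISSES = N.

#0 0x76→b29/s1 MISS; vc=[]
#1 0x75→b29/s1 L1-HIT; vc=[]
#2 0x25→b9/s1 MISS; vc=[29]
#3 0x15→b5/s1 MISS; vc=[29,9]
#4 0x78→b30/s2 MISS; vc=[29,9]
#5 0x14→b5/s1 L1-HIT; vc=[29,9]
#6 0x17→b5/s1 L1-HIT; vc=[29,9]
#7 0x79→b30/s2 L1-HIT; vc=[29,9]
#8 0x25→b9/s1 VC-HIT; vc=[29,5]
#9 0x5b→b22/s2 MISS; vc=[29,5,30]
#10 0x1a→b6/s2 MISS; vc=[29,5,30,22]
#11 0x2a→b10/s2 MISS; vc=[5,30,22,6]
#12 0x1b→b6/s2 VC-HIT; vc=[5,30,22,10]

MISSES = 7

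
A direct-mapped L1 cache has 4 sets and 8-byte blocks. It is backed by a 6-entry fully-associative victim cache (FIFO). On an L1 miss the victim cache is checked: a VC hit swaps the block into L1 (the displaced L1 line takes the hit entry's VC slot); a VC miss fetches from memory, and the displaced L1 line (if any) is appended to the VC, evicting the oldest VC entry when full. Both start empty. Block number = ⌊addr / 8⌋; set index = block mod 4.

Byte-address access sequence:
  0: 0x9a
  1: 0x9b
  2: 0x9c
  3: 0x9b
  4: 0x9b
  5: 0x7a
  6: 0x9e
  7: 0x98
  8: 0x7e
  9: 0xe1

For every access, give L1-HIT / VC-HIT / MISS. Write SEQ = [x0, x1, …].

SEQ = [MISS, L1-HIT, L1-HIT, L1-HIT, L1-HIT, MISS, VC-HIT, L1-HIT, VC-HIT, MISS]

  [0] addr=0x9a blk=19 s=3: MISS | VC []
  [1] addr=0x9b blk=19 s=3: L1-HIT | VC []
  [2] addr=0x9c blk=19 s=3: L1-HIT | VC []
  [3] addr=0x9b blk=19 s=3: L1-HIT | VC []
  [4] addr=0x9b blk=19 s=3: L1-HIT | VC []
  [5] addr=0x7a blk=15 s=3: MISS | VC [19]
  [6] addr=0x9e blk=19 s=3: VC-HIT | VC [15]
  [7] addr=0x98 blk=19 s=3: L1-HIT | VC [15]
  [8] addr=0x7e blk=15 s=3: VC-HIT | VC [19]
  [9] addr=0xe1 blk=28 s=0: MISS | VC [19]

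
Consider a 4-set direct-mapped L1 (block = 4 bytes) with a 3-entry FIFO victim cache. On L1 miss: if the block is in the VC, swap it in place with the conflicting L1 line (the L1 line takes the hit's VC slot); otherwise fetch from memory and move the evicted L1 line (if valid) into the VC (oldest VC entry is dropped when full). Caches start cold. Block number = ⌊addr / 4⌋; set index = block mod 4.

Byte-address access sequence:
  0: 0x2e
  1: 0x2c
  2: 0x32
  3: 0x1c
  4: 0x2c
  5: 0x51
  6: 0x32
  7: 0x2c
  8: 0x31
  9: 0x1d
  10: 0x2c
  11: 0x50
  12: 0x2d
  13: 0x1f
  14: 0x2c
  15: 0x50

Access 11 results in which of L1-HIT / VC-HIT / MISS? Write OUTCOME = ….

OUTCOME = VC-HIT

0: 0x2e (blk 11, set 3) → MISS  vc=[]
1: 0x2c (blk 11, set 3) → L1-HIT  vc=[]
2: 0x32 (blk 12, set 0) → MISS  vc=[]
3: 0x1c (blk 7, set 3) → MISS  vc=[11]
4: 0x2c (blk 11, set 3) → VC-HIT  vc=[7]
5: 0x51 (blk 20, set 0) → MISS  vc=[7, 12]
6: 0x32 (blk 12, set 0) → VC-HIT  vc=[7, 20]
7: 0x2c (blk 11, set 3) → L1-HIT  vc=[7, 20]
8: 0x31 (blk 12, set 0) → L1-HIT  vc=[7, 20]
9: 0x1d (blk 7, set 3) → VC-HIT  vc=[11, 20]
10: 0x2c (blk 11, set 3) → VC-HIT  vc=[7, 20]
11: 0x50 (blk 20, set 0) → VC-HIT  vc=[7, 12]
12: 0x2d (blk 11, set 3) → L1-HIT  vc=[7, 12]
13: 0x1f (blk 7, set 3) → VC-HIT  vc=[11, 12]
14: 0x2c (blk 11, set 3) → VC-HIT  vc=[7, 12]
15: 0x50 (blk 20, set 0) → L1-HIT  vc=[7, 12]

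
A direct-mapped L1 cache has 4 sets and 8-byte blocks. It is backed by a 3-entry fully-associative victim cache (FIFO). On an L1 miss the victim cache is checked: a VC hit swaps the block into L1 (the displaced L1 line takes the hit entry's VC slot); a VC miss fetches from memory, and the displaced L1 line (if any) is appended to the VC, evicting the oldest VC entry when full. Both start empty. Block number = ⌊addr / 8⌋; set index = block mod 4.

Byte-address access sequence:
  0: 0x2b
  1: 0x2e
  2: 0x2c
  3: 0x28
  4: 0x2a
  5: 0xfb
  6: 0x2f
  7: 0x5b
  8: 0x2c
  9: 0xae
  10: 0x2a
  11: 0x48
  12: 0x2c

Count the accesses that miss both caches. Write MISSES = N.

0: 0x2b (blk 5, set 1) → MISS  vc=[]
1: 0x2e (blk 5, set 1) → L1-HIT  vc=[]
2: 0x2c (blk 5, set 1) → L1-HIT  vc=[]
3: 0x28 (blk 5, set 1) → L1-HIT  vc=[]
4: 0x2a (blk 5, set 1) → L1-HIT  vc=[]
5: 0xfb (blk 31, set 3) → MISS  vc=[]
6: 0x2f (blk 5, set 1) → L1-HIT  vc=[]
7: 0x5b (blk 11, set 3) → MISS  vc=[31]
8: 0x2c (blk 5, set 1) → L1-HIT  vc=[31]
9: 0xae (blk 21, set 1) → MISS  vc=[31, 5]
10: 0x2a (blk 5, set 1) → VC-HIT  vc=[31, 21]
11: 0x48 (blk 9, set 1) → MISS  vc=[31, 21, 5]
12: 0x2c (blk 5, set 1) → VC-HIT  vc=[31, 21, 9]

MISSES = 5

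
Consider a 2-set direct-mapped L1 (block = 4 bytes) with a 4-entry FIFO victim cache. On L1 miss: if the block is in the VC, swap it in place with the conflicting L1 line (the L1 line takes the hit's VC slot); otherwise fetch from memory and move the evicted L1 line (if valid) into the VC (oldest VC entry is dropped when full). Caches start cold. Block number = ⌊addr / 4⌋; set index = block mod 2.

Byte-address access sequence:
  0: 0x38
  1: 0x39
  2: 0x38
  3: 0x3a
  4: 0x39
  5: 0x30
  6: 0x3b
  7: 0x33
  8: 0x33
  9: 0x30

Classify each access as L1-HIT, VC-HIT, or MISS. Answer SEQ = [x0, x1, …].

SEQ = [MISS, L1-HIT, L1-HIT, L1-HIT, L1-HIT, MISS, VC-HIT, VC-HIT, L1-HIT, L1-HIT]

#0 0x38→b14/s0 MISS; vc=[]
#1 0x39→b14/s0 L1-HIT; vc=[]
#2 0x38→b14/s0 L1-HIT; vc=[]
#3 0x3a→b14/s0 L1-HIT; vc=[]
#4 0x39→b14/s0 L1-HIT; vc=[]
#5 0x30→b12/s0 MISS; vc=[14]
#6 0x3b→b14/s0 VC-HIT; vc=[12]
#7 0x33→b12/s0 VC-HIT; vc=[14]
#8 0x33→b12/s0 L1-HIT; vc=[14]
#9 0x30→b12/s0 L1-HIT; vc=[14]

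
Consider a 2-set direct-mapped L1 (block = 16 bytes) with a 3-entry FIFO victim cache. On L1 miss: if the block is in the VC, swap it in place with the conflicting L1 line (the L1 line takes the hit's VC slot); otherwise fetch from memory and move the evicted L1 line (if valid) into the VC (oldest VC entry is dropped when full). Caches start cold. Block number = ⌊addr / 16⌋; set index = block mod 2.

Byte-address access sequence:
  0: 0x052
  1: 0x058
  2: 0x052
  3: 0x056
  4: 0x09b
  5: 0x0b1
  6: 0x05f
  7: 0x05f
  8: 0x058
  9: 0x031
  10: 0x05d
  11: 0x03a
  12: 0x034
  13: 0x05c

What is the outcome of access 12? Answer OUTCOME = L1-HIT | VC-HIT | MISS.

0: 0x52 (blk 5, set 1) → MISS  vc=[]
1: 0x58 (blk 5, set 1) → L1-HIT  vc=[]
2: 0x52 (blk 5, set 1) → L1-HIT  vc=[]
3: 0x56 (blk 5, set 1) → L1-HIT  vc=[]
4: 0x9b (blk 9, set 1) → MISS  vc=[5]
5: 0xb1 (blk 11, set 1) → MISS  vc=[5, 9]
6: 0x5f (blk 5, set 1) → VC-HIT  vc=[11, 9]
7: 0x5f (blk 5, set 1) → L1-HIT  vc=[11, 9]
8: 0x58 (blk 5, set 1) → L1-HIT  vc=[11, 9]
9: 0x31 (blk 3, set 1) → MISS  vc=[11, 9, 5]
10: 0x5d (blk 5, set 1) → VC-HIT  vc=[11, 9, 3]
11: 0x3a (blk 3, set 1) → VC-HIT  vc=[11, 9, 5]
12: 0x34 (blk 3, set 1) → L1-HIT  vc=[11, 9, 5]
13: 0x5c (blk 5, set 1) → VC-HIT  vc=[11, 9, 3]

OUTCOME = L1-HIT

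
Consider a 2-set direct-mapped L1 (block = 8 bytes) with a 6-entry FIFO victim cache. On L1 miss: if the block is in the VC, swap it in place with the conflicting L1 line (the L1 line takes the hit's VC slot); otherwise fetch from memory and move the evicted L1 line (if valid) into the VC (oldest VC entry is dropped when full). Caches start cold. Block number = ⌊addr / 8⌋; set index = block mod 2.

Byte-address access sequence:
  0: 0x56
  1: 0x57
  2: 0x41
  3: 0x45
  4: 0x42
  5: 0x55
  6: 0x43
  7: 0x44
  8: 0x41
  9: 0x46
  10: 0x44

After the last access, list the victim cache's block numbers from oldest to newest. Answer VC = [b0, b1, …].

  [0] addr=0x56 blk=10 s=0: MISS | VC []
  [1] addr=0x57 blk=10 s=0: L1-HIT | VC []
  [2] addr=0x41 blk=8 s=0: MISS | VC [10]
  [3] addr=0x45 blk=8 s=0: L1-HIT | VC [10]
  [4] addr=0x42 blk=8 s=0: L1-HIT | VC [10]
  [5] addr=0x55 blk=10 s=0: VC-HIT | VC [8]
  [6] addr=0x43 blk=8 s=0: VC-HIT | VC [10]
  [7] addr=0x44 blk=8 s=0: L1-HIT | VC [10]
  [8] addr=0x41 blk=8 s=0: L1-HIT | VC [10]
  [9] addr=0x46 blk=8 s=0: L1-HIT | VC [10]
  [10] addr=0x44 blk=8 s=0: L1-HIT | VC [10]

VC = [10]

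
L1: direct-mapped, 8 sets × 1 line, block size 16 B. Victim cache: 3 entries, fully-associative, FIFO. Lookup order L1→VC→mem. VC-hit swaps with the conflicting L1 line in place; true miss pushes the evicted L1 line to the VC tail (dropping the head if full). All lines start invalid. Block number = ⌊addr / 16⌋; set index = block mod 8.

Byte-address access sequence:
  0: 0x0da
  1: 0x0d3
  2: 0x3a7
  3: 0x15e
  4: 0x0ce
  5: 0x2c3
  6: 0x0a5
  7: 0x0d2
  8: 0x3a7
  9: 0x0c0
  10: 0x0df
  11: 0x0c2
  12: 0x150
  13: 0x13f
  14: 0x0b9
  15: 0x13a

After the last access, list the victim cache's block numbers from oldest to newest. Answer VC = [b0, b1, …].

VC = [44, 10, 11]

  [0] addr=0xda blk=13 s=5: MISS | VC []
  [1] addr=0xd3 blk=13 s=5: L1-HIT | VC []
  [2] addr=0x3a7 blk=58 s=2: MISS | VC []
  [3] addr=0x15e blk=21 s=5: MISS | VC [13]
  [4] addr=0xce blk=12 s=4: MISS | VC [13]
  [5] addr=0x2c3 blk=44 s=4: MISS | VC [13, 12]
  [6] addr=0xa5 blk=10 s=2: MISS | VC [13, 12, 58]
  [7] addr=0xd2 blk=13 s=5: VC-HIT | VC [21, 12, 58]
  [8] addr=0x3a7 blk=58 s=2: VC-HIT | VC [21, 12, 10]
  [9] addr=0xc0 blk=12 s=4: VC-HIT | VC [21, 44, 10]
  [10] addr=0xdf blk=13 s=5: L1-HIT | VC [21, 44, 10]
  [11] addr=0xc2 blk=12 s=4: L1-HIT | VC [21, 44, 10]
  [12] addr=0x150 blk=21 s=5: VC-HIT | VC [13, 44, 10]
  [13] addr=0x13f blk=19 s=3: MISS | VC [13, 44, 10]
  [14] addr=0xb9 blk=11 s=3: MISS | VC [44, 10, 19]
  [15] addr=0x13a blk=19 s=3: VC-HIT | VC [44, 10, 11]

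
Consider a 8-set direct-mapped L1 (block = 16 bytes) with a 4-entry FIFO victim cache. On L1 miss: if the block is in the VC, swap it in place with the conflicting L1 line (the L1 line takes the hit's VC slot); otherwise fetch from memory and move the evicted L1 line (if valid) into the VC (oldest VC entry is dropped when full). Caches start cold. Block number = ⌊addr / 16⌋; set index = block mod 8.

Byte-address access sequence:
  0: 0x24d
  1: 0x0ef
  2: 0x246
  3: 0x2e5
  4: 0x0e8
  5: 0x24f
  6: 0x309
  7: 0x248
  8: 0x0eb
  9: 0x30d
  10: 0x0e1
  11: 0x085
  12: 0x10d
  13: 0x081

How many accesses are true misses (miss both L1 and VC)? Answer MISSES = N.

MISSES = 6

0: 0x24d (blk 36, set 4) → MISS  vc=[]
1: 0xef (blk 14, set 6) → MISS  vc=[]
2: 0x246 (blk 36, set 4) → L1-HIT  vc=[]
3: 0x2e5 (blk 46, set 6) → MISS  vc=[14]
4: 0xe8 (blk 14, set 6) → VC-HIT  vc=[46]
5: 0x24f (blk 36, set 4) → L1-HIT  vc=[46]
6: 0x309 (blk 48, set 0) → MISS  vc=[46]
7: 0x248 (blk 36, set 4) → L1-HIT  vc=[46]
8: 0xeb (blk 14, set 6) → L1-HIT  vc=[46]
9: 0x30d (blk 48, set 0) → L1-HIT  vc=[46]
10: 0xe1 (blk 14, set 6) → L1-HIT  vc=[46]
11: 0x85 (blk 8, set 0) → MISS  vc=[46, 48]
12: 0x10d (blk 16, set 0) → MISS  vc=[46, 48, 8]
13: 0x81 (blk 8, set 0) → VC-HIT  vc=[46, 48, 16]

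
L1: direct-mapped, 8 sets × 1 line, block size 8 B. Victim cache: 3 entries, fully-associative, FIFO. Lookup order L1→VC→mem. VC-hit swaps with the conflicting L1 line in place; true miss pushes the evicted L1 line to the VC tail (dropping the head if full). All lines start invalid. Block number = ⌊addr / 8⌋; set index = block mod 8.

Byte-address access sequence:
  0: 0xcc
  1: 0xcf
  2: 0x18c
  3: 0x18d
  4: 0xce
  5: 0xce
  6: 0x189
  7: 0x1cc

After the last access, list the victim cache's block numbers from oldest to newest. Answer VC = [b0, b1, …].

VC = [25, 49]

#0 0xcc→b25/s1 MISS; vc=[]
#1 0xcf→b25/s1 L1-HIT; vc=[]
#2 0x18c→b49/s1 MISS; vc=[25]
#3 0x18d→b49/s1 L1-HIT; vc=[25]
#4 0xce→b25/s1 VC-HIT; vc=[49]
#5 0xce→b25/s1 L1-HIT; vc=[49]
#6 0x189→b49/s1 VC-HIT; vc=[25]
#7 0x1cc→b57/s1 MISS; vc=[25,49]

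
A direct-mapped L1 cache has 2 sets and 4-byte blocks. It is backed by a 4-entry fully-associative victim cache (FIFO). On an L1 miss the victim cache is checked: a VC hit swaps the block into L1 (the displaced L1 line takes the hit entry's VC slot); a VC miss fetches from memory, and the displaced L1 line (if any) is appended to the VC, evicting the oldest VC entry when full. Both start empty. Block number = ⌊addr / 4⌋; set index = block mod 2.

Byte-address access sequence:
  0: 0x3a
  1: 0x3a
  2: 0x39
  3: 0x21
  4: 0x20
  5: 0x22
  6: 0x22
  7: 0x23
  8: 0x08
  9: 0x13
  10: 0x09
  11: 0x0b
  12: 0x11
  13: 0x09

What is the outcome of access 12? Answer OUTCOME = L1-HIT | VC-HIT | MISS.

  [0] addr=0x3a blk=14 s=0: MISS | VC []
  [1] addr=0x3a blk=14 s=0: L1-HIT | VC []
  [2] addr=0x39 blk=14 s=0: L1-HIT | VC []
  [3] addr=0x21 blk=8 s=0: MISS | VC [14]
  [4] addr=0x20 blk=8 s=0: L1-HIT | VC [14]
  [5] addr=0x22 blk=8 s=0: L1-HIT | VC [14]
  [6] addr=0x22 blk=8 s=0: L1-HIT | VC [14]
  [7] addr=0x23 blk=8 s=0: L1-HIT | VC [14]
  [8] addr=0x8 blk=2 s=0: MISS | VC [14, 8]
  [9] addr=0x13 blk=4 s=0: MISS | VC [14, 8, 2]
  [10] addr=0x9 blk=2 s=0: VC-HIT | VC [14, 8, 4]
  [11] addr=0xb blk=2 s=0: L1-HIT | VC [14, 8, 4]
  [12] addr=0x11 blk=4 s=0: VC-HIT | VC [14, 8, 2]
  [13] addr=0x9 blk=2 s=0: VC-HIT | VC [14, 8, 4]

OUTCOME = VC-HIT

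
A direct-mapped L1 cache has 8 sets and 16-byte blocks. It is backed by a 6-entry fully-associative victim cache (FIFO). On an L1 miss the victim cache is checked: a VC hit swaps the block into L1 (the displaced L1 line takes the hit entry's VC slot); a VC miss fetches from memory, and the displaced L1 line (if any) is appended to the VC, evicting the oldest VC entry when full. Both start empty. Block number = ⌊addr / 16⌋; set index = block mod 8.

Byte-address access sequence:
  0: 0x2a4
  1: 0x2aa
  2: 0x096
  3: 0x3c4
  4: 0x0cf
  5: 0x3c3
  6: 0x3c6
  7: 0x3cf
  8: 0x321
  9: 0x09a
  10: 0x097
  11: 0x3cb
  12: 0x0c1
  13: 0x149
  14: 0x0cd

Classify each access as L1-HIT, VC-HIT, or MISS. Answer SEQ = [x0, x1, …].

  [0] addr=0x2a4 blk=42 s=2: MISS | VC []
  [1] addr=0x2aa blk=42 s=2: L1-HIT | VC []
  [2] addr=0x96 blk=9 s=1: MISS | VC []
  [3] addr=0x3c4 blk=60 s=4: MISS | VC []
  [4] addr=0xcf blk=12 s=4: MISS | VC [60]
  [5] addr=0x3c3 blk=60 s=4: VC-HIT | VC [12]
  [6] addr=0x3c6 blk=60 s=4: L1-HIT | VC [12]
  [7] addr=0x3cf blk=60 s=4: L1-HIT | VC [12]
  [8] addr=0x321 blk=50 s=2: MISS | VC [12, 42]
  [9] addr=0x9a blk=9 s=1: L1-HIT | VC [12, 42]
  [10] addr=0x97 blk=9 s=1: L1-HIT | VC [12, 42]
  [11] addr=0x3cb blk=60 s=4: L1-HIT | VC [12, 42]
  [12] addr=0xc1 blk=12 s=4: VC-HIT | VC [60, 42]
  [13] addr=0x149 blk=20 s=4: MISS | VC [60, 42, 12]
  [14] addr=0xcd blk=12 s=4: VC-HIT | VC [60, 42, 20]

SEQ = [MISS, L1-HIT, MISS, MISS, MISS, VC-HIT, L1-HIT, L1-HIT, MISS, L1-HIT, L1-HIT, L1-HIT, VC-HIT, MISS, VC-HIT]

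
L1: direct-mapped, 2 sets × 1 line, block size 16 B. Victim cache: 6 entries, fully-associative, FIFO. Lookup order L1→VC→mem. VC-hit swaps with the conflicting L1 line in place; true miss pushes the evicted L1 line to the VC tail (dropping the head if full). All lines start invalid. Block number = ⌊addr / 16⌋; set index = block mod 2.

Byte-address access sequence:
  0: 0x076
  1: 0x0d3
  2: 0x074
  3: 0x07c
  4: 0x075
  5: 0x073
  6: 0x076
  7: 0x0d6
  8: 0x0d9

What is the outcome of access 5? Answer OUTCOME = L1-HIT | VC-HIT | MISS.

0: 0x76 (blk 7, set 1) → MISS  vc=[]
1: 0xd3 (blk 13, set 1) → MISS  vc=[7]
2: 0x74 (blk 7, set 1) → VC-HIT  vc=[13]
3: 0x7c (blk 7, set 1) → L1-HIT  vc=[13]
4: 0x75 (blk 7, set 1) → L1-HIT  vc=[13]
5: 0x73 (blk 7, set 1) → L1-HIT  vc=[13]
6: 0x76 (blk 7, set 1) → L1-HIT  vc=[13]
7: 0xd6 (blk 13, set 1) → VC-HIT  vc=[7]
8: 0xd9 (blk 13, set 1) → L1-HIT  vc=[7]

OUTCOME = L1-HIT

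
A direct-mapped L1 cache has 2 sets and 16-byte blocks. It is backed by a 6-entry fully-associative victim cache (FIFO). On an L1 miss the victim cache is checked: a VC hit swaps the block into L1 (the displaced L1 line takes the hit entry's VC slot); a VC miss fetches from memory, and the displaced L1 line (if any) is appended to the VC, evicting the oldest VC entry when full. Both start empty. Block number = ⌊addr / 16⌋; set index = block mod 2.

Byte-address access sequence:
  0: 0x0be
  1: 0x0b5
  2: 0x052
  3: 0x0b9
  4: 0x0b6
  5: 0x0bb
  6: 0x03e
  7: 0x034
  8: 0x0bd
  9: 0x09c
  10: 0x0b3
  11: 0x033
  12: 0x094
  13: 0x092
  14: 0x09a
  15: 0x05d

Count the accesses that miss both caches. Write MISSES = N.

#0 0xbe→b11/s1 MISS; vc=[]
#1 0xb5→b11/s1 L1-HIT; vc=[]
#2 0x52→b5/s1 MISS; vc=[11]
#3 0xb9→b11/s1 VC-HIT; vc=[5]
#4 0xb6→b11/s1 L1-HIT; vc=[5]
#5 0xbb→b11/s1 L1-HIT; vc=[5]
#6 0x3e→b3/s1 MISS; vc=[5,11]
#7 0x34→b3/s1 L1-HIT; vc=[5,11]
#8 0xbd→b11/s1 VC-HIT; vc=[5,3]
#9 0x9c→b9/s1 MISS; vc=[5,3,11]
#10 0xb3→b11/s1 VC-HIT; vc=[5,3,9]
#11 0x33→b3/s1 VC-HIT; vc=[5,11,9]
#12 0x94→b9/s1 VC-HIT; vc=[5,11,3]
#13 0x92→b9/s1 L1-HIT; vc=[5,11,3]
#14 0x9a→b9/s1 L1-HIT; vc=[5,11,3]
#15 0x5d→b5/s1 VC-HIT; vc=[9,11,3]

MISSES = 4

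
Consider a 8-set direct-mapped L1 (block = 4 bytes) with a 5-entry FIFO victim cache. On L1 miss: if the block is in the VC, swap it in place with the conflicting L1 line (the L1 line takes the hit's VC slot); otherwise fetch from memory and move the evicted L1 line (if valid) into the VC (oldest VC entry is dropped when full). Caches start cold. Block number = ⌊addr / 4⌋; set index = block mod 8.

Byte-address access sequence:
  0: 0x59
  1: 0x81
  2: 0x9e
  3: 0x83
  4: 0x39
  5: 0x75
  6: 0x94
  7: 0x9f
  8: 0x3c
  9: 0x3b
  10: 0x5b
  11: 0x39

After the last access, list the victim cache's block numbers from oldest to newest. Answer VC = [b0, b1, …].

VC = [22, 29, 39]

  [0] addr=0x59 blk=22 s=6: MISS | VC []
  [1] addr=0x81 blk=32 s=0: MISS | VC []
  [2] addr=0x9e blk=39 s=7: MISS | VC []
  [3] addr=0x83 blk=32 s=0: L1-HIT | VC []
  [4] addr=0x39 blk=14 s=6: MISS | VC [22]
  [5] addr=0x75 blk=29 s=5: MISS | VC [22]
  [6] addr=0x94 blk=37 s=5: MISS | VC [22, 29]
  [7] addr=0x9f blk=39 s=7: L1-HIT | VC [22, 29]
  [8] addr=0x3c blk=15 s=7: MISS | VC [22, 29, 39]
  [9] addr=0x3b blk=14 s=6: L1-HIT | VC [22, 29, 39]
  [10] addr=0x5b blk=22 s=6: VC-HIT | VC [14, 29, 39]
  [11] addr=0x39 blk=14 s=6: VC-HIT | VC [22, 29, 39]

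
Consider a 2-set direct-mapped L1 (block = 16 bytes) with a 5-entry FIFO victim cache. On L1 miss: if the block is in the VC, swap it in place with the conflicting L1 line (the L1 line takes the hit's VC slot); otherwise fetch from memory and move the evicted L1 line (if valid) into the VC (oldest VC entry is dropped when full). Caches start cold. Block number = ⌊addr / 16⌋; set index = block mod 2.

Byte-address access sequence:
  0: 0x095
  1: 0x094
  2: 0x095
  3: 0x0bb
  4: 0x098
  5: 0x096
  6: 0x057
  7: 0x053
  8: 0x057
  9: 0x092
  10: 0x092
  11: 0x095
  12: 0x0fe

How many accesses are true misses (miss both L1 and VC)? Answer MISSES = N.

MISSES = 4

0: 0x95 (blk 9, set 1) → MISS  vc=[]
1: 0x94 (blk 9, set 1) → L1-HIT  vc=[]
2: 0x95 (blk 9, set 1) → L1-HIT  vc=[]
3: 0xbb (blk 11, set 1) → MISS  vc=[9]
4: 0x98 (blk 9, set 1) → VC-HIT  vc=[11]
5: 0x96 (blk 9, set 1) → L1-HIT  vc=[11]
6: 0x57 (blk 5, set 1) → MISS  vc=[11, 9]
7: 0x53 (blk 5, set 1) → L1-HIT  vc=[11, 9]
8: 0x57 (blk 5, set 1) → L1-HIT  vc=[11, 9]
9: 0x92 (blk 9, set 1) → VC-HIT  vc=[11, 5]
10: 0x92 (blk 9, set 1) → L1-HIT  vc=[11, 5]
11: 0x95 (blk 9, set 1) → L1-HIT  vc=[11, 5]
12: 0xfe (blk 15, set 1) → MISS  vc=[11, 5, 9]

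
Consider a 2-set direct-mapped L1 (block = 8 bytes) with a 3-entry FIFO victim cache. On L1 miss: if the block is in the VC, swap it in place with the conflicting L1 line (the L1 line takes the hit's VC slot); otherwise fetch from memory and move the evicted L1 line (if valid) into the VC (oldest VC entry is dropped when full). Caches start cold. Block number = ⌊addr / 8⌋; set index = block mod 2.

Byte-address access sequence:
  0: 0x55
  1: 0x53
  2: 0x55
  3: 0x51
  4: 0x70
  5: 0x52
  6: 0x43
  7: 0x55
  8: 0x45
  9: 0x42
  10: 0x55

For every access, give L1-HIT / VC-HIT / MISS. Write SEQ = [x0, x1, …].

SEQ = [MISS, L1-HIT, L1-HIT, L1-HIT, MISS, VC-HIT, MISS, VC-HIT, VC-HIT, L1-HIT, VC-HIT]

0: 0x55 (blk 10, set 0) → MISS  vc=[]
1: 0x53 (blk 10, set 0) → L1-HIT  vc=[]
2: 0x55 (blk 10, set 0) → L1-HIT  vc=[]
3: 0x51 (blk 10, set 0) → L1-HIT  vc=[]
4: 0x70 (blk 14, set 0) → MISS  vc=[10]
5: 0x52 (blk 10, set 0) → VC-HIT  vc=[14]
6: 0x43 (blk 8, set 0) → MISS  vc=[14, 10]
7: 0x55 (blk 10, set 0) → VC-HIT  vc=[14, 8]
8: 0x45 (blk 8, set 0) → VC-HIT  vc=[14, 10]
9: 0x42 (blk 8, set 0) → L1-HIT  vc=[14, 10]
10: 0x55 (blk 10, set 0) → VC-HIT  vc=[14, 8]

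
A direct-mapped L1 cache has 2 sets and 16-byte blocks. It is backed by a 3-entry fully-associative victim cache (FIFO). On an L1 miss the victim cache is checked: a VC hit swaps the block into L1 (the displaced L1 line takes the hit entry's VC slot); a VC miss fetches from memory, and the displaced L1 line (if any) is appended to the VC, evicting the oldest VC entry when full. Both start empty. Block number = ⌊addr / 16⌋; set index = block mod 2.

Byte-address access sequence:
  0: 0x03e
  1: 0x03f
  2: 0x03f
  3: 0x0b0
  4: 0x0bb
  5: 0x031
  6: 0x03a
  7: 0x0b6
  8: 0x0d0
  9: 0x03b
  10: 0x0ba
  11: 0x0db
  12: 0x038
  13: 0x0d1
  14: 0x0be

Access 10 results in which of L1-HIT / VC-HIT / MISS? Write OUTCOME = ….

#0 0x3e→b3/s1 MISS; vc=[]
#1 0x3f→b3/s1 L1-HIT; vc=[]
#2 0x3f→b3/s1 L1-HIT; vc=[]
#3 0xb0→b11/s1 MISS; vc=[3]
#4 0xbb→b11/s1 L1-HIT; vc=[3]
#5 0x31→b3/s1 VC-HIT; vc=[11]
#6 0x3a→b3/s1 L1-HIT; vc=[11]
#7 0xb6→b11/s1 VC-HIT; vc=[3]
#8 0xd0→b13/s1 MISS; vc=[3,11]
#9 0x3b→b3/s1 VC-HIT; vc=[13,11]
#10 0xba→b11/s1 VC-HIT; vc=[13,3]
#11 0xdb→b13/s1 VC-HIT; vc=[11,3]
#12 0x38→b3/s1 VC-HIT; vc=[11,13]
#13 0xd1→b13/s1 VC-HIT; vc=[11,3]
#14 0xbe→b11/s1 VC-HIT; vc=[13,3]

OUTCOME = VC-HIT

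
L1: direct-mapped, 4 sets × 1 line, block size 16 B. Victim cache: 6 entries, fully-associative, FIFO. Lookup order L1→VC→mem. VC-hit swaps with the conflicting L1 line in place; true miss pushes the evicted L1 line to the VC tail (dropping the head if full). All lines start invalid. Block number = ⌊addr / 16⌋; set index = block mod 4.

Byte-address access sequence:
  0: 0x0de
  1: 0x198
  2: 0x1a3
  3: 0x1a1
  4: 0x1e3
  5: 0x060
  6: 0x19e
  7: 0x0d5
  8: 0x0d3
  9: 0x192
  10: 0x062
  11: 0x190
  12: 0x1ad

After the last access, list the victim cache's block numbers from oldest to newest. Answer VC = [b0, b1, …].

  [0] addr=0xde blk=13 s=1: MISS | VC []
  [1] addr=0x198 blk=25 s=1: MISS | VC [13]
  [2] addr=0x1a3 blk=26 s=2: MISS | VC [13]
  [3] addr=0x1a1 blk=26 s=2: L1-HIT | VC [13]
  [4] addr=0x1e3 blk=30 s=2: MISS | VC [13, 26]
  [5] addr=0x60 blk=6 s=2: MISS | VC [13, 26, 30]
  [6] addr=0x19e blk=25 s=1: L1-HIT | VC [13, 26, 30]
  [7] addr=0xd5 blk=13 s=1: VC-HIT | VC [25, 26, 30]
  [8] addr=0xd3 blk=13 s=1: L1-HIT | VC [25, 26, 30]
  [9] addr=0x192 blk=25 s=1: VC-HIT | VC [13, 26, 30]
  [10] addr=0x62 blk=6 s=2: L1-HIT | VC [13, 26, 30]
  [11] addr=0x190 blk=25 s=1: L1-HIT | VC [13, 26, 30]
  [12] addr=0x1ad blk=26 s=2: VC-HIT | VC [13, 6, 30]

VC = [13, 6, 30]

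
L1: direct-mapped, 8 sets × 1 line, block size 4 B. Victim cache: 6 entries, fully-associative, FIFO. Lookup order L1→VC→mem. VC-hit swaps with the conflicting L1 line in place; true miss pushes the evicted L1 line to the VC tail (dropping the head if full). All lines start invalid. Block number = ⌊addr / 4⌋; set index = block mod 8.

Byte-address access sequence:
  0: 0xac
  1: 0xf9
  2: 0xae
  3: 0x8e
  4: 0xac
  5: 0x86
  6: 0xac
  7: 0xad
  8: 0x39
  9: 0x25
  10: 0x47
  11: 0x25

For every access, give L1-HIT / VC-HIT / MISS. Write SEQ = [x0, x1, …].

#0 0xac→b43/s3 MISS; vc=[]
#1 0xf9→b62/s6 MISS; vc=[]
#2 0xae→b43/s3 L1-HIT; vc=[]
#3 0x8e→b35/s3 MISS; vc=[43]
#4 0xac→b43/s3 VC-HIT; vc=[35]
#5 0x86→b33/s1 MISS; vc=[35]
#6 0xac→b43/s3 L1-HIT; vc=[35]
#7 0xad→b43/s3 L1-HIT; vc=[35]
#8 0x39→b14/s6 MISS; vc=[35,62]
#9 0x25→b9/s1 MISS; vc=[35,62,33]
#10 0x47→b17/s1 MISS; vc=[35,62,33,9]
#11 0x25→b9/s1 VC-HIT; vc=[35,62,33,17]

SEQ = [MISS, MISS, L1-HIT, MISS, VC-HIT, MISS, L1-HIT, L1-HIT, MISS, MISS, MISS, VC-HIT]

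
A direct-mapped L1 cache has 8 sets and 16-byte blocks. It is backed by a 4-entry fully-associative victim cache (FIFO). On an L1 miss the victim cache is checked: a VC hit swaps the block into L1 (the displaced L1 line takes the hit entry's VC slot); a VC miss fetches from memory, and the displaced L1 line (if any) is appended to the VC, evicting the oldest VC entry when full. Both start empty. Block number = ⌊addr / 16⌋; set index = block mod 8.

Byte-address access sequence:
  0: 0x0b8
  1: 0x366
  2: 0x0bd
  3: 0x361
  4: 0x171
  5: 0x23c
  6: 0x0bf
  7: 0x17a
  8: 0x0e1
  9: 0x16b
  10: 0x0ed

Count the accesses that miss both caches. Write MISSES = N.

  [0] addr=0xb8 blk=11 s=3: MISS | VC []
  [1] addr=0x366 blk=54 s=6: MISS | VC []
  [2] addr=0xbd blk=11 s=3: L1-HIT | VC []
  [3] addr=0x361 blk=54 s=6: L1-HIT | VC []
  [4] addr=0x171 blk=23 s=7: MISS | VC []
  [5] addr=0x23c blk=35 s=3: MISS | VC [11]
  [6] addr=0xbf blk=11 s=3: VC-HIT | VC [35]
  [7] addr=0x17a blk=23 s=7: L1-HIT | VC [35]
  [8] addr=0xe1 blk=14 s=6: MISS | VC [35, 54]
  [9] addr=0x16b blk=22 s=6: MISS | VC [35, 54, 14]
  [10] addr=0xed blk=14 s=6: VC-HIT | VC [35, 54, 22]

MISSES = 6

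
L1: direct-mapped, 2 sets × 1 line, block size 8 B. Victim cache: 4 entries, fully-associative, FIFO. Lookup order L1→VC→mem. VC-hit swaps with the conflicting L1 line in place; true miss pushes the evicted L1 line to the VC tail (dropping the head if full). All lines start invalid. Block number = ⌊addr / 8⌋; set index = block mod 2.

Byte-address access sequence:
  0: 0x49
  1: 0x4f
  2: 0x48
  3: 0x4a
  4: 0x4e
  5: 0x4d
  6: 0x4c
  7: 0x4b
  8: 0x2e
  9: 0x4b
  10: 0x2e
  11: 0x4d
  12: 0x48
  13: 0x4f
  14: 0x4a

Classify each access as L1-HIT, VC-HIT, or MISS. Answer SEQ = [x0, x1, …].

0: 0x49 (blk 9, set 1) → MISS  vc=[]
1: 0x4f (blk 9, set 1) → L1-HIT  vc=[]
2: 0x48 (blk 9, set 1) → L1-HIT  vc=[]
3: 0x4a (blk 9, set 1) → L1-HIT  vc=[]
4: 0x4e (blk 9, set 1) → L1-HIT  vc=[]
5: 0x4d (blk 9, set 1) → L1-HIT  vc=[]
6: 0x4c (blk 9, set 1) → L1-HIT  vc=[]
7: 0x4b (blk 9, set 1) → L1-HIT  vc=[]
8: 0x2e (blk 5, set 1) → MISS  vc=[9]
9: 0x4b (blk 9, set 1) → VC-HIT  vc=[5]
10: 0x2e (blk 5, set 1) → VC-HIT  vc=[9]
11: 0x4d (blk 9, set 1) → VC-HIT  vc=[5]
12: 0x48 (blk 9, set 1) → L1-HIT  vc=[5]
13: 0x4f (blk 9, set 1) → L1-HIT  vc=[5]
14: 0x4a (blk 9, set 1) → L1-HIT  vc=[5]

SEQ = [MISS, L1-HIT, L1-HIT, L1-HIT, L1-HIT, L1-HIT, L1-HIT, L1-HIT, MISS, VC-HIT, VC-HIT, VC-HIT, L1-HIT, L1-HIT, L1-HIT]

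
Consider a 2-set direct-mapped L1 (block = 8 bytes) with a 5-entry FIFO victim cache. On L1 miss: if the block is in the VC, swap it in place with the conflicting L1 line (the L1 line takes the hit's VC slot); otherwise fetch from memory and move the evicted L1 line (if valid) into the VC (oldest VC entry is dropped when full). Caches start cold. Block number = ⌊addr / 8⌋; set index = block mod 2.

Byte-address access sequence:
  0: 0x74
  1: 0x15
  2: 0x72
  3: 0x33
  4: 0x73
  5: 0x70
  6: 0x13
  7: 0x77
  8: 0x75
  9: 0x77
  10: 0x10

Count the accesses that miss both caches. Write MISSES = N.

  [0] addr=0x74 blk=14 s=0: MISS | VC []
  [1] addr=0x15 blk=2 s=0: MISS | VC [14]
  [2] addr=0x72 blk=14 s=0: VC-HIT | VC [2]
  [3] addr=0x33 blk=6 s=0: MISS | VC [2, 14]
  [4] addr=0x73 blk=14 s=0: VC-HIT | VC [2, 6]
  [5] addr=0x70 blk=14 s=0: L1-HIT | VC [2, 6]
  [6] addr=0x13 blk=2 s=0: VC-HIT | VC [14, 6]
  [7] addr=0x77 blk=14 s=0: VC-HIT | VC [2, 6]
  [8] addr=0x75 blk=14 s=0: L1-HIT | VC [2, 6]
  [9] addr=0x77 blk=14 s=0: L1-HIT | VC [2, 6]
  [10] addr=0x10 blk=2 s=0: VC-HIT | VC [14, 6]

MISSES = 3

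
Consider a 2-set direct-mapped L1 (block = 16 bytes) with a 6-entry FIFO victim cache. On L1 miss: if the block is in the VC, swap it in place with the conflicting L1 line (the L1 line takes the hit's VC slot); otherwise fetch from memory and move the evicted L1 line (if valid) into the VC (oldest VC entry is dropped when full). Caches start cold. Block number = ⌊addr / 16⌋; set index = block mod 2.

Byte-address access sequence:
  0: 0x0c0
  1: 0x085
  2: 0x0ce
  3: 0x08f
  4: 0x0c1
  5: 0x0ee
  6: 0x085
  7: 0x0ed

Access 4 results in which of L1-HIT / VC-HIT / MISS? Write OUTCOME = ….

OUTCOME = VC-HIT

  [0] addr=0xc0 blk=12 s=0: MISS | VC []
  [1] addr=0x85 blk=8 s=0: MISS | VC [12]
  [2] addr=0xce blk=12 s=0: VC-HIT | VC [8]
  [3] addr=0x8f blk=8 s=0: VC-HIT | VC [12]
  [4] addr=0xc1 blk=12 s=0: VC-HIT | VC [8]
  [5] addr=0xee blk=14 s=0: MISS | VC [8, 12]
  [6] addr=0x85 blk=8 s=0: VC-HIT | VC [14, 12]
  [7] addr=0xed blk=14 s=0: VC-HIT | VC [8, 12]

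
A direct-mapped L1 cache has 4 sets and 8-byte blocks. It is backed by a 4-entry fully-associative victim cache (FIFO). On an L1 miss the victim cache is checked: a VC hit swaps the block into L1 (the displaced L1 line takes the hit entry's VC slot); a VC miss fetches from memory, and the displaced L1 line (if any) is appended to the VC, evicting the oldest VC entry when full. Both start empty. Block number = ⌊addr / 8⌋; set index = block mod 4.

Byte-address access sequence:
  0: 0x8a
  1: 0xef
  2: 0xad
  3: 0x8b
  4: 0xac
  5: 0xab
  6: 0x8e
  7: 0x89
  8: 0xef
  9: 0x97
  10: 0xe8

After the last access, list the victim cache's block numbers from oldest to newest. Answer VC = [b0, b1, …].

VC = [21, 17]

  [0] addr=0x8a blk=17 s=1: MISS | VC []
  [1] addr=0xef blk=29 s=1: MISS | VC [17]
  [2] addr=0xad blk=21 s=1: MISS | VC [17, 29]
  [3] addr=0x8b blk=17 s=1: VC-HIT | VC [21, 29]
  [4] addr=0xac blk=21 s=1: VC-HIT | VC [17, 29]
  [5] addr=0xab blk=21 s=1: L1-HIT | VC [17, 29]
  [6] addr=0x8e blk=17 s=1: VC-HIT | VC [21, 29]
  [7] addr=0x89 blk=17 s=1: L1-HIT | VC [21, 29]
  [8] addr=0xef blk=29 s=1: VC-HIT | VC [21, 17]
  [9] addr=0x97 blk=18 s=2: MISS | VC [21, 17]
  [10] addr=0xe8 blk=29 s=1: L1-HIT | VC [21, 17]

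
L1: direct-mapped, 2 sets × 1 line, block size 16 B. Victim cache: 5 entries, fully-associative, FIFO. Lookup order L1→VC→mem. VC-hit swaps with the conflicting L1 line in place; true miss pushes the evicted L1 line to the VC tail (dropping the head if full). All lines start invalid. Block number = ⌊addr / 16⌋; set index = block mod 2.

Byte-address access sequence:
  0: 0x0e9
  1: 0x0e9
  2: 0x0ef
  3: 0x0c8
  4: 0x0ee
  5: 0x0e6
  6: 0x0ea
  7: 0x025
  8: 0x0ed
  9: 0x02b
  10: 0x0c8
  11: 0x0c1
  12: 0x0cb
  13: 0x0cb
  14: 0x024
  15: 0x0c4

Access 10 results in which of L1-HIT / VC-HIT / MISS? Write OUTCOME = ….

OUTCOME = VC-HIT

  [0] addr=0xe9 blk=14 s=0: MISS | VC []
  [1] addr=0xe9 blk=14 s=0: L1-HIT | VC []
  [2] addr=0xef blk=14 s=0: L1-HIT | VC []
  [3] addr=0xc8 blk=12 s=0: MISS | VC [14]
  [4] addr=0xee blk=14 s=0: VC-HIT | VC [12]
  [5] addr=0xe6 blk=14 s=0: L1-HIT | VC [12]
  [6] addr=0xea blk=14 s=0: L1-HIT | VC [12]
  [7] addr=0x25 blk=2 s=0: MISS | VC [12, 14]
  [8] addr=0xed blk=14 s=0: VC-HIT | VC [12, 2]
  [9] addr=0x2b blk=2 s=0: VC-HIT | VC [12, 14]
  [10] addr=0xc8 blk=12 s=0: VC-HIT | VC [2, 14]
  [11] addr=0xc1 blk=12 s=0: L1-HIT | VC [2, 14]
  [12] addr=0xcb blk=12 s=0: L1-HIT | VC [2, 14]
  [13] addr=0xcb blk=12 s=0: L1-HIT | VC [2, 14]
  [14] addr=0x24 blk=2 s=0: VC-HIT | VC [12, 14]
  [15] addr=0xc4 blk=12 s=0: VC-HIT | VC [2, 14]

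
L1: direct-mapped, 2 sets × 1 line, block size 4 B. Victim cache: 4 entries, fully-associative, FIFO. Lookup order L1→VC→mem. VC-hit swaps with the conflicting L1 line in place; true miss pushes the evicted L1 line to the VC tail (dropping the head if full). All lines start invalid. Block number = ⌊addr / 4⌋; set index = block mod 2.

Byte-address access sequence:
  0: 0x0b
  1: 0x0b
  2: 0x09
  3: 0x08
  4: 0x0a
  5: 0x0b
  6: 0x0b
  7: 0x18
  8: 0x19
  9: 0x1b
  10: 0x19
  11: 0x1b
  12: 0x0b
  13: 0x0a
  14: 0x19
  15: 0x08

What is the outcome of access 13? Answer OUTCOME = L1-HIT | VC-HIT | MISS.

  [0] addr=0xb blk=2 s=0: MISS | VC []
  [1] addr=0xb blk=2 s=0: L1-HIT | VC []
  [2] addr=0x9 blk=2 s=0: L1-HIT | VC []
  [3] addr=0x8 blk=2 s=0: L1-HIT | VC []
  [4] addr=0xa blk=2 s=0: L1-HIT | VC []
  [5] addr=0xb blk=2 s=0: L1-HIT | VC []
  [6] addr=0xb blk=2 s=0: L1-HIT | VC []
  [7] addr=0x18 blk=6 s=0: MISS | VC [2]
  [8] addr=0x19 blk=6 s=0: L1-HIT | VC [2]
  [9] addr=0x1b blk=6 s=0: L1-HIT | VC [2]
  [10] addr=0x19 blk=6 s=0: L1-HIT | VC [2]
  [11] addr=0x1b blk=6 s=0: L1-HIT | VC [2]
  [12] addr=0xb blk=2 s=0: VC-HIT | VC [6]
  [13] addr=0xa blk=2 s=0: L1-HIT | VC [6]
  [14] addr=0x19 blk=6 s=0: VC-HIT | VC [2]
  [15] addr=0x8 blk=2 s=0: VC-HIT | VC [6]

OUTCOME = L1-HIT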